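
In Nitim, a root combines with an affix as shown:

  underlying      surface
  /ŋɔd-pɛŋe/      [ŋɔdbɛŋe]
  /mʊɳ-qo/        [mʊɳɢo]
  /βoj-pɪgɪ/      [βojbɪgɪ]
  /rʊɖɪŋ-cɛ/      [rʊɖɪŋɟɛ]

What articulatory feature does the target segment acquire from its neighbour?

voicing

Comparing underlying and surface forms, /p/ → [b] is the alternation; the neighbouring /d/ is constant.
The change voiceless → voiced matches the voicing of the preceding /d/, identifying this as voicing assimilation.
Checking the remaining alternations: /q/ → [ɢ] after /ɳ/ (voiceless → voiced, matching voiced); /p/ → [b] after /j/ (voiceless → voiced, matching voiced); /c/ → [ɟ] after /ŋ/ (voiceless → voiced, matching voiced) — only voicing changes, and always toward the preceding segment.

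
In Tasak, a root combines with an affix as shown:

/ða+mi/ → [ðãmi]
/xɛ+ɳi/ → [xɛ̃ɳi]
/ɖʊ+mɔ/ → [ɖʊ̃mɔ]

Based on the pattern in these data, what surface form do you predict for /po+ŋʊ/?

The data show regressive nasality assimilation (vowel nasalisation): /a/ → [ã] before /m/; /ɛ/ → [ɛ̃] before /ɳ/; /ʊ/ → [ʊ̃] before /m/ — a vowel is nasalised by an immediately following nasal consonant.
/o/ sits next to the nasal /ŋ/ and is therefore nasalised to [õ].

[põŋʊ]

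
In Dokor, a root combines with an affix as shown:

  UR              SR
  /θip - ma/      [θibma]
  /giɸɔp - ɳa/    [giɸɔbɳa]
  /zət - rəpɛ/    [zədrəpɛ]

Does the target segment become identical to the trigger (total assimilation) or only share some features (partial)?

partial assimilation

Comparing underlying and surface forms, /p/ → [b] is the alternation; the neighbouring /m/ is constant.
/p/ is voiceless while /m/ is voiced; the output [b] is voiced, matching the trigger — so the feature that spreads is voicing.
Place and manner are unchanged, so the assimilation is partial, not total.
The same holds elsewhere in the data: /p/ → [b] before /ɳ/ (voiceless → voiced, matching voiced); /t/ → [d] before /r/ (voiceless → voiced, matching voiced) — only voicing changes, and always toward the following segment.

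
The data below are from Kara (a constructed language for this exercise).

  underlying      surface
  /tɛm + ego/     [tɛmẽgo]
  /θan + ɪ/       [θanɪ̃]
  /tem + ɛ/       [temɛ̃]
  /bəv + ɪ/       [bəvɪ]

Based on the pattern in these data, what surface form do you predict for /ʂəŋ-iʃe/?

The data show progressive nasality assimilation (vowel nasalisation): /e/ → [ẽ] after /m/; /ɪ/ → [ɪ̃] after /n/; /ɛ/ → [ɛ̃] after /m/ — a vowel is nasalised by an immediately preceding nasal consonant.
No change occurs in [bəvɪ] because the vowel at the boundary is adjacent to an oral consonant, not a nasal (/ɪ/ next to /v/).
/i/ sits next to the nasal /ŋ/ and is therefore nasalised to [ĩ].

[ʂəŋĩʃe]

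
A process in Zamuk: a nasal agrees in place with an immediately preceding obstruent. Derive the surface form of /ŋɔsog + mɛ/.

[ŋɔsogŋɛ]

/m/ is a voiced bilabial nasal. The preceding trigger /g/ is velar, so /m/ must become velar as well.
The voiced velar nasal is [ŋ], so /m/ → [ŋ].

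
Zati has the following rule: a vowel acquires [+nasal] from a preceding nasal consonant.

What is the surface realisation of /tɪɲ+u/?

[tɪɲũ]

The vowel /u/ is adjacent to the preceding nasal /ɲ/, so it acquires [+nasal] and surfaces as [ũ].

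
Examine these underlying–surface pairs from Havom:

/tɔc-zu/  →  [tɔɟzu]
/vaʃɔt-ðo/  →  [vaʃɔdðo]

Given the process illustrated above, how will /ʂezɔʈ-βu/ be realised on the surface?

[ʂezɔɖβu]

The data show regressive voicing assimilation: /c/ → [ɟ] before /z/; /t/ → [d] before /ð/. In each pair only voicing changes, matching the following consonant, while place and manner stay constant.
The rule targets /ʈ/ (voiceless retroflex stop), which sits before the trigger /β/ (voiced).
The voiced retroflex stop is [ɖ], so /ʈ/ → [ɖ].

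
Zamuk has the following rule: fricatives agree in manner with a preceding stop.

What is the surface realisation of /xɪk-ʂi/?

[xɪkʈi]

/ʂ/ is a voiceless retroflex fricative. The preceding trigger /k/ is a stop, so /ʂ/ must become a stop as well.
Changing only its manner to stop gives [ʈ] — the voiceless retroflex stop.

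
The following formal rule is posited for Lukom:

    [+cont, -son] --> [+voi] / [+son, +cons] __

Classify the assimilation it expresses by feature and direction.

The structural change is [+voi], and the conditioning segment [+son, +cons] (a sonorant consonant) is itself voiced, so the target comes to share the voicing of its neighbour — voicing assimilation.
Since the environment is written before the underscore, the trigger precedes the target; the direction is progressive.

progressive voicing assimilation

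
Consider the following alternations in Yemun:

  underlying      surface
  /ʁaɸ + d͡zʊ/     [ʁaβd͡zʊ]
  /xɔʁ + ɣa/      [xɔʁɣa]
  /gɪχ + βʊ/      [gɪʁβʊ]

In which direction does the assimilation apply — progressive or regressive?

Underlying /ɸ/ is realised as [β] next to /d͡z/; /d͡z/ itself does not change.
The change voiceless → voiced matches the voicing of the following /d͡z/, identifying this as voicing assimilation.
Checking the remaining alternation: /χ/ → [ʁ] before /β/ (voiceless → voiced, matching voiced) — only voicing changes, and always toward the following segment.
No alternation appears in [xɔʁɣa]: there the adjacent consonants already agree in voicing (/ʁ/ and /ɣ/ are both voiced), so this form is consistent with the same rule.
Since the segment that changes precedes the conditioning segment, the assimilation is regressive.

regressive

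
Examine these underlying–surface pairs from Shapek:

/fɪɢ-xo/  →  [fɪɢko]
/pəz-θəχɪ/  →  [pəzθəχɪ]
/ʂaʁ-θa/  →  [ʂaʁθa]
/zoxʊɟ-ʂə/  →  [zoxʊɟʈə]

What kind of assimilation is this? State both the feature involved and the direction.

Comparing underlying and surface forms, /x/ → [k] is the alternation; the neighbouring /ɢ/ is constant.
The change fricative → stop matches the manner of the preceding /ɢ/, identifying this as manner assimilation.
Place and voice are unchanged, so the assimilation is partial, not total.
The other alternating form patterns the same way: /ʂ/ → [ʈ] after /ɟ/ (fricative → stop, matching a stop) — only manner changes, and always toward the preceding segment.
Nothing changes in [pəzθəχɪ], [ʂaʁθa]: there the adjacent consonants already agree in manner (/θ/ and /z/ are both fricatives; /θ/ and /ʁ/ are both fricatives), so these forms are consistent with the same rule.
Since the segment that changes follows the conditioning segment, the assimilation is progressive.

progressive manner assimilation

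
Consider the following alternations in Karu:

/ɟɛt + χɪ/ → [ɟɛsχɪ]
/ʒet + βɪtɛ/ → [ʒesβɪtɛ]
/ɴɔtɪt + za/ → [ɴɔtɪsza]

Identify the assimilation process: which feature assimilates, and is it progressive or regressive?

Comparing underlying and surface forms, /t/ → [s] is the alternation; the neighbouring /χ/ is constant.
The change stop → fricative matches the manner of the following /χ/, identifying this as manner assimilation.
Place and voice are unchanged, so the assimilation is partial, not total.
The same holds elsewhere in the data: /t/ → [s] before /β/ (stop → fricative, matching a fricative); /t/ → [s] before /z/ (stop → fricative, matching a fricative) — only manner changes, and always toward the following segment.
Since the segment that changes precedes the conditioning segment, the assimilation is regressive.

regressive manner assimilation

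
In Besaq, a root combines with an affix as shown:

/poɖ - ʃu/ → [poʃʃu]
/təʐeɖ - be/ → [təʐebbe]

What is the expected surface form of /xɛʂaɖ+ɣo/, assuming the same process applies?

The data show regressive total assimilation (/ɖ/ → [ʃ] before /ʃ/; /ɖ/ → [b] before /b/): in every case the target segment becomes identical to its following neighbour, copying more than a single feature.
/ɖ/ is the segment targeted by the rule; it sits immediately before /ɣ/, so it assimilates completely and surfaces as [ɣ].

[xɛʂaɣɣo]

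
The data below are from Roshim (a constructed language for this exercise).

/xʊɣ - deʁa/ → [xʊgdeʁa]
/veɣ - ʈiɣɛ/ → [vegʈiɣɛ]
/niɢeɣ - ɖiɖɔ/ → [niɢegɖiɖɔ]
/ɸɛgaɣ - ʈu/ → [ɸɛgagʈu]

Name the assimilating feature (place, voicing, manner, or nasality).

Comparing underlying and surface forms, /ɣ/ → [g] is the alternation; the neighbouring /d/ is constant.
/ɣ/ is a fricative while /d/ is a stop; the output [g] is a stop, matching the trigger — so the feature that spreads is manner.
The same holds elsewhere in the data: /ɣ/ → [g] before /ʈ/ (fricative → stop, matching a stop); /ɣ/ → [g] before /ɖ/ (fricative → stop, matching a stop) — only manner changes, and always toward the following segment.

manner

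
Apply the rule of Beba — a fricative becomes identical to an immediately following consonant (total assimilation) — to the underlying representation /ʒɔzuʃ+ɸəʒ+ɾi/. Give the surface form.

[ʒɔzuɸɸəɾɾi]

/ʃ/ is the segment targeted by the rule; it sits immediately before /ɸ/, so it assimilates completely and surfaces as [ɸ].
The same rule applies at the second boundary: /ʒ/ → [ɾ] next to /ɾ/.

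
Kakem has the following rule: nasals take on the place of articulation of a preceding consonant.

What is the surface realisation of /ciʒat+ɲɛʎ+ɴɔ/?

/ɲ/ is a voiced palatal nasal. The preceding trigger /t/ is alveolar, so /ɲ/ must become alveolar as well.
The voiced alveolar nasal is [n], so /ɲ/ → [n].
At the second juncture, /ɴ/ likewise becomes [ɲ] adjacent to /ʎ/.

[ciʒatnɛʎɲɔ]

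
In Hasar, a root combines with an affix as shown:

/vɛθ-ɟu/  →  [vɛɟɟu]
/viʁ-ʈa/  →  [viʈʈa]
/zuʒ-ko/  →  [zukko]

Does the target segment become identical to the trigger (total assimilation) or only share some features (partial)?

Comparing underlying and surface forms, /θ/ → [ɟ] is the alternation; the neighbouring /ɟ/ is constant.
The output [ɟ] is identical to the trigger /ɟ/ — every feature (place, manner, voicing) has been copied — so this is total assimilation.
The other forms behave the same way: /ʁ/ → [ʈ] before /ʈ/; /ʒ/ → [k] before /k/ — in each case the output is a copy of the following consonant.

total assimilation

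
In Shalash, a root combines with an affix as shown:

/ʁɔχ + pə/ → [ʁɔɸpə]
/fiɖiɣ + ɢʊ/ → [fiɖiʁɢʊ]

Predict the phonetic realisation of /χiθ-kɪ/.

The data show regressive place assimilation: /χ/ → [ɸ] before /p/; /ɣ/ → [ʁ] before /ɢ/. In each pair only place changes, matching the following consonant, while manner and voice stay constant.
/θ/ is a voiceless dental fricative. The following trigger /k/ is velar, so /θ/ must become velar as well.
Changing only its place to velar gives [x] — the voiceless velar fricative.

[χixkɪ]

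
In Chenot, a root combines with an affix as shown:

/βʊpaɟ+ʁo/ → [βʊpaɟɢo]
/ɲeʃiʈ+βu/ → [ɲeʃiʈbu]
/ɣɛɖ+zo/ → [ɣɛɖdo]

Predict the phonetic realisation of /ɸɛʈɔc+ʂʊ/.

[ɸɛʈɔcʈʊ]

The data show progressive manner assimilation: /ʁ/ → [ɢ] after /ɟ/; /β/ → [b] after /ʈ/; /z/ → [d] after /ɖ/. In each pair only manner changes, matching the preceding consonant, while place and voice stay constant.
The rule targets /ʂ/ (voiceless retroflex fricative), which sits after the trigger /c/ (stop).
The voiceless retroflex stop is [ʈ], so /ʂ/ → [ʈ].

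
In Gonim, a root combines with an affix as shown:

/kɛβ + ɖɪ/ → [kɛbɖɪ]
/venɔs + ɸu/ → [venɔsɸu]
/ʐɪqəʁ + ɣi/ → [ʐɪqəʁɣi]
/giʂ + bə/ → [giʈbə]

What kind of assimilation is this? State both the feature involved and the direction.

Underlying /β/ is realised as [b] next to /ɖ/; /ɖ/ itself does not change.
/β/ is a fricative while /ɖ/ is a stop; the output [b] is a stop, matching the trigger — so the feature that spreads is manner.
Place and voice are unchanged, so the assimilation is partial, not total.
The other alternating form patterns the same way: /ʂ/ → [ʈ] before /b/ (fricative → stop, matching a stop) — only manner changes, and always toward the following segment.
No alternation appears in [venɔsɸu], [ʐɪqəʁɣi]: there the adjacent consonants already agree in manner (/s/ and /ɸ/ are both fricatives; /ʁ/ and /ɣ/ are both fricatives), so these forms are consistent with the same rule.
The trigger is the following segment, so the direction is regressive (anticipatory).

regressive manner assimilation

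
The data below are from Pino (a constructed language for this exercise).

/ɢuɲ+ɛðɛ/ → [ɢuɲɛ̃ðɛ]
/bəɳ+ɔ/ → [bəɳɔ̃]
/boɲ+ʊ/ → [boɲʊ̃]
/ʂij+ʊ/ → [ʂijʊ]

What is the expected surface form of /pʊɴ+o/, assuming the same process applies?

[pʊɴõ]

The data show progressive nasality assimilation (vowel nasalisation): /ɛ/ → [ɛ̃] after /ɲ/; /ɔ/ → [ɔ̃] after /ɳ/; /ʊ/ → [ʊ̃] after /ɲ/ — a vowel is nasalised by an immediately preceding nasal consonant.
No change occurs in [ʂijʊ] because the vowel at the boundary is adjacent to an oral consonant, not a nasal (/ʊ/ next to /j/).
/o/ sits next to the nasal /ɴ/ and is therefore nasalised to [õ].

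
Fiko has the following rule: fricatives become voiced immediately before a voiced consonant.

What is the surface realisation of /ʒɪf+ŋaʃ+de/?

The rule targets /f/ (voiceless labiodental fricative), which sits before the trigger /ŋ/ (voiced).
Changing only its voicing to voiced gives [v] — the voiced labiodental fricative.
At the second juncture, /ʃ/ likewise becomes [ʒ] adjacent to /d/.

[ʒɪvŋaʒde]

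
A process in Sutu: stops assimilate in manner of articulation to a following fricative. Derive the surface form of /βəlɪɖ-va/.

/ɖ/ is a voiced retroflex stop. The following trigger /v/ is a fricative, so /ɖ/ must become a fricative as well.
Changing only its manner to fricative gives [ʐ] — the voiced retroflex fricative.

[βəlɪʐva]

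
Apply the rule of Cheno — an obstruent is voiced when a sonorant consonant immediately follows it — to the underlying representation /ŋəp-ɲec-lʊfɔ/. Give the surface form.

[ŋəbɲeɟlʊfɔ]

/p/ is a voiceless bilabial stop. The following trigger /ɲ/ is voiced, so /p/ must become voiced as well.
The voiced bilabial stop is [b], so /p/ → [b].
The same rule applies at the second boundary: /c/ → [ɟ] next to /l/.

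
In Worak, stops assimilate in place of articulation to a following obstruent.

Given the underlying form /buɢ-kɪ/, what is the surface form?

The rule targets /ɢ/ (voiced uvular stop), which sits before the trigger /k/ (velar).
A voiced velar stop is [g], so the surface segment is [g].

[bugkɪ]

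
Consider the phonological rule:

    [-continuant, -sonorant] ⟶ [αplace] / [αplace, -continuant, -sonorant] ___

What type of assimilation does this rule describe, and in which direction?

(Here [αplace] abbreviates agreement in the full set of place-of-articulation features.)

The shared variable α links the value of the place features (abbreviated [place]) on the target to the same value on the neighbouring segment, so place is the feature that assimilates.
The conditioning segment sits to the left of the focus bar, meaning the trigger precedes the segment that changes — progressive assimilation.

progressive place assimilation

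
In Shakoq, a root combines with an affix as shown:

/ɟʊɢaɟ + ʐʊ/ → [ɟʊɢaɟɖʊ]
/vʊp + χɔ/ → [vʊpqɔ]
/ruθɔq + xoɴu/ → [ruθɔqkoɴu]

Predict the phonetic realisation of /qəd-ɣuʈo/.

The data show progressive manner assimilation: /ʐ/ → [ɖ] after /ɟ/; /χ/ → [q] after /p/; /x/ → [k] after /q/. In each pair only manner changes, matching the preceding consonant, while place and voice stay constant.
/ɣ/ is a voiced velar fricative. The preceding trigger /d/ is a stop, so /ɣ/ must become a stop as well.
Changing only its manner to stop gives [g] — the voiced velar stop.

[qədguʈo]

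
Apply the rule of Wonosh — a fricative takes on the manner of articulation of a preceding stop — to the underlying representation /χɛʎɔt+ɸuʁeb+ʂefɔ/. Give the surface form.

[χɛʎɔtpuʁebʈefɔ]

/ɸ/ is a voiceless bilabial fricative. The preceding trigger /t/ is a stop, so /ɸ/ must become a stop as well.
A voiceless bilabial stop is [p], so the surface segment is [p].
At the second juncture, /ʂ/ likewise becomes [ʈ] adjacent to /b/.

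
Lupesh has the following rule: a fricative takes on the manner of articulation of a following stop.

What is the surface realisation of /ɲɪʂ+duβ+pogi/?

[ɲɪʈdubpogi]

/ʂ/ is a voiceless retroflex fricative. The following trigger /d/ is a stop, so /ʂ/ must become a stop as well.
The voiceless retroflex stop is [ʈ], so /ʂ/ → [ʈ].
The same rule applies at the second boundary: /β/ → [b] next to /p/.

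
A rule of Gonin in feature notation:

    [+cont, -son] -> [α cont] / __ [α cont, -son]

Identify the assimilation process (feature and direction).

The rule copies [cont] (continuancy) from the environment onto the target fricatives; since [±cont] encodes the stop/fricative manner contrast, the assimilating dimension is manner.
The conditioning segment sits to the right of the focus bar, meaning the trigger follows the segment that changes — regressive assimilation.

regressive manner assimilation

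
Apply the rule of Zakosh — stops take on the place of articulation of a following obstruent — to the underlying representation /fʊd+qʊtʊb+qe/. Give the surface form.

[fʊɢqʊtʊɢqe]

The rule targets /d/ (voiced alveolar stop), which sits before the trigger /q/ (uvular).
Changing only its place to uvular gives [ɢ] — the voiced uvular stop.
At the second juncture, /b/ likewise becomes [ɢ] adjacent to /q/.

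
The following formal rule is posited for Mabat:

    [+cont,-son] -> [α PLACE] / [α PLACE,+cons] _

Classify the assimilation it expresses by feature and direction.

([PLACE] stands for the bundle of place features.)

The shared variable α links the value of the place features (abbreviated [PLACE]) on the target to the same value on the neighbouring segment, so place is the feature that assimilates.
The conditioning segment sits to the left of the focus bar, meaning the trigger precedes the segment that changes — progressive assimilation.

progressive place assimilation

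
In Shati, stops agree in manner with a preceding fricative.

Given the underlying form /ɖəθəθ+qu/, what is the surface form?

The rule targets /q/ (voiceless uvular stop), which sits after the trigger /θ/ (fricative).
A voiceless uvular fricative is [χ], so the surface segment is [χ].

[ɖəθəθχu]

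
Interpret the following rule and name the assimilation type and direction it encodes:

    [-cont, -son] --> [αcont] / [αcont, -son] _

The rule copies [cont] (continuancy) from the environment onto the target stops; since [±cont] encodes the stop/fricative manner contrast, the assimilating dimension is manner.
The conditioning segment sits to the left of the focus bar, meaning the trigger precedes the segment that changes — progressive assimilation.

progressive manner assimilation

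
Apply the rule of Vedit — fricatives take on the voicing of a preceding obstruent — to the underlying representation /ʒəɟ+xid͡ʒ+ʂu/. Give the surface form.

/x/ is a voiceless velar fricative. The preceding trigger /ɟ/ is voiced, so /x/ must become voiced as well.
The voiced velar fricative is [ɣ], so /x/ → [ɣ].
The same rule applies at the second boundary: /ʂ/ → [ʐ] next to /d͡ʒ/.

[ʒəɟɣid͡ʒʐu]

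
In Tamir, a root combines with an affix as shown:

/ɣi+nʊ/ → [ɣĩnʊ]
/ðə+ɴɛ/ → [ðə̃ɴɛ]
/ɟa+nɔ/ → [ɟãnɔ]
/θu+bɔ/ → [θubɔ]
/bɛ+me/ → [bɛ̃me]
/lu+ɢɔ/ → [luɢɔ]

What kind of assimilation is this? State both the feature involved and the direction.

regressive nasality assimilation (vowel nasalisation)

The vowel /i/ surfaces as nasalised [ĩ] next to the following nasal /n/ — it has acquired the [+nasal] feature of its neighbour.
The other forms show the same pattern: /ə/ → [ə̃] before /ɴ/; /a/ → [ã] before /n/; /ɛ/ → [ɛ̃] before /m/ — each time a vowel is nasalised next to a following nasal.
No change occurs in [θubɔ], [luɢɔ] because the vowel at the boundary is adjacent to an oral consonant, not a nasal (/u/ next to /b/; /u/ next to /ɢ/).
Because the conditioning nasal is to the right of the vowel that changes, the process is regressive (anticipatory).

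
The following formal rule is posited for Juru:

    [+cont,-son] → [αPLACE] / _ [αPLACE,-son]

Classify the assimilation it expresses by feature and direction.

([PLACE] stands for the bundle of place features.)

The shared variable α links the value of the place features (abbreviated [PLACE]) on the target to the same value on the neighbouring segment, so place is the feature that assimilates.
Since the environment is written after the underscore, the trigger follows the target; the direction is regressive.

regressive place assimilation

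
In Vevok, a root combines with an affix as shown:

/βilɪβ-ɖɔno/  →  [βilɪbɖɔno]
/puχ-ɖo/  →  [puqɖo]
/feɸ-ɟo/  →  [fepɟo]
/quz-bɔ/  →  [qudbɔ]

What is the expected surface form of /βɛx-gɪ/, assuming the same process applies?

The data show regressive manner assimilation: /β/ → [b] before /ɖ/; /χ/ → [q] before /ɖ/; /ɸ/ → [p] before /ɟ/; /z/ → [d] before /b/. In each pair only manner changes, matching the following consonant, while place and voice stay constant.
/x/ is a voiceless velar fricative. The following trigger /g/ is a stop, so /x/ must become a stop as well.
A voiceless velar stop is [k], so the surface segment is [k].

[βɛkgɪ]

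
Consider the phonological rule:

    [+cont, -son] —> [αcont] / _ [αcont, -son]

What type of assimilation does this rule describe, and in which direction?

regressive manner assimilation

The rule copies [cont] (continuancy) from the environment onto the target fricatives; since [±cont] encodes the stop/fricative manner contrast, the assimilating dimension is manner.
The conditioning segment sits to the right of the focus bar, meaning the trigger follows the segment that changes — regressive assimilation.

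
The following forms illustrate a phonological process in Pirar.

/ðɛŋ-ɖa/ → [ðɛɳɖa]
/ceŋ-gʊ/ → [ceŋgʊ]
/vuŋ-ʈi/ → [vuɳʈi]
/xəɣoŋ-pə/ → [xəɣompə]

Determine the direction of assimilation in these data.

regressive

Comparing underlying and surface forms, /ŋ/ → [ɳ] is the alternation; the neighbouring /ɖ/ is constant.
/ŋ/ is velar while /ɖ/ is retroflex; the output [ɳ] is retroflex, matching the trigger — so the feature that spreads is place.
Checking the remaining alternations: /ŋ/ → [ɳ] before /ʈ/ (velar → retroflex, matching retroflex); /ŋ/ → [m] before /p/ (velar → bilabial, matching bilabial) — only place changes, and always toward the following segment.
No alternation appears in [ceŋgʊ]: there the adjacent consonants already agree in place (/ŋ/ and /g/ are both velar), so this form is consistent with the same rule.
The trigger is the following segment, so the direction is regressive (anticipatory).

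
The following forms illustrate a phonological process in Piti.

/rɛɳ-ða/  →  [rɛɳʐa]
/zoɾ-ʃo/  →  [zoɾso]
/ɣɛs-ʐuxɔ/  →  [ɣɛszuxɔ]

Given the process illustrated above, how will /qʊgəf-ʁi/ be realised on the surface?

The data show progressive place assimilation: /ð/ → [ʐ] after /ɳ/; /ʃ/ → [s] after /ɾ/; /ʐ/ → [z] after /s/. In each pair only place changes, matching the preceding consonant, while manner and voice stay constant.
The rule targets /ʁ/ (voiced uvular fricative), which sits after the trigger /f/ (labiodental).
The voiced labiodental fricative is [v], so /ʁ/ → [v].

[qʊgəfvi]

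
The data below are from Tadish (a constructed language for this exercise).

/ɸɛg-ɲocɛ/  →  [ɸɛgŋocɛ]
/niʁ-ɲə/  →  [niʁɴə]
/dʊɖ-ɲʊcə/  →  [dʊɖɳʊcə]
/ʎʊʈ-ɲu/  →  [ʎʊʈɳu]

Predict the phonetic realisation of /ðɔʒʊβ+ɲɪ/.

The data show progressive place assimilation: /ɲ/ → [ŋ] after /g/; /ɲ/ → [ɴ] after /ʁ/; /ɲ/ → [ɳ] after /ɖ/; /ɲ/ → [ɳ] after /ʈ/. In each pair only place changes, matching the preceding consonant, while manner and voice stay constant.
The rule targets /ɲ/ (voiced palatal nasal), which sits after the trigger /β/ (bilabial).
The voiced bilabial nasal is [m], so /ɲ/ → [m].

[ðɔʒʊβmɪ]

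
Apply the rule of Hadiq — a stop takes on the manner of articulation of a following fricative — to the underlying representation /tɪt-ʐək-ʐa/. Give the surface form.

/t/ is a voiceless alveolar stop. The following trigger /ʐ/ is a fricative, so /t/ must become a fricative as well.
Changing only its manner to fricative gives [s] — the voiceless alveolar fricative.
The same rule applies at the second boundary: /k/ → [x] next to /ʐ/.

[tɪsʐəxʐa]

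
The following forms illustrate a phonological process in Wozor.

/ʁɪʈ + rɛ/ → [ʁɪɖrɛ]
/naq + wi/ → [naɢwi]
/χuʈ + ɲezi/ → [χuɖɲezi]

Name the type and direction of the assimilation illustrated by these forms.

regressive voicing assimilation

Underlying /ʈ/ is realised as [ɖ] next to /r/; /r/ itself does not change.
The change voiceless → voiced matches the voicing of the following /r/, identifying this as voicing assimilation.
Place and manner are unchanged, so the assimilation is partial, not total.
Checking the remaining alternations: /q/ → [ɢ] before /w/ (voiceless → voiced, matching voiced); /ʈ/ → [ɖ] before /ɲ/ (voiceless → voiced, matching voiced) — only voicing changes, and always toward the following segment.
Since the segment that changes precedes the conditioning segment, the assimilation is regressive.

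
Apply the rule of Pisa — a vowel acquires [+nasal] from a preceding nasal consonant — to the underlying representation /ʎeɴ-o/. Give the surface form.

/o/ sits next to the nasal /ɴ/ and is therefore nasalised to [õ].

[ʎeɴõ]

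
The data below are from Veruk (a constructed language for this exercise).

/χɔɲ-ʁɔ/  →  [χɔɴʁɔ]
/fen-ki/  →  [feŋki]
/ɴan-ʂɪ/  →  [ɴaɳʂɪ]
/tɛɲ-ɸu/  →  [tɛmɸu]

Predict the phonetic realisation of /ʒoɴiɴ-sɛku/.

[ʒoɴinsɛku]

The data show regressive place assimilation: /ɲ/ → [ɴ] before /ʁ/; /n/ → [ŋ] before /k/; /n/ → [ɳ] before /ʂ/; /ɲ/ → [m] before /ɸ/. In each pair only place changes, matching the following consonant, while manner and voice stay constant.
/ɴ/ is a voiced uvular nasal. The following trigger /s/ is alveolar, so /ɴ/ must become alveolar as well.
The voiced alveolar nasal is [n], so /ɴ/ → [n].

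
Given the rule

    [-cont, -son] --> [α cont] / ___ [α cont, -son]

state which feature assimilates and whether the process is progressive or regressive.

regressive manner assimilation

The shared variable α links the value of [cont] on the target to that of the neighbouring obstruent. [cont] distinguishes stops from fricatives — a manner-of-articulation feature — so this is manner assimilation.
The conditioning segment sits to the right of the focus bar, meaning the trigger follows the segment that changes — regressive assimilation.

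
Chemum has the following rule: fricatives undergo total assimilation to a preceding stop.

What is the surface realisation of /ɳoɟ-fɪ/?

/f/ is the segment targeted by the rule; it sits immediately after /ɟ/, so it assimilates completely and surfaces as [ɟ].

[ɳoɟɟɪ]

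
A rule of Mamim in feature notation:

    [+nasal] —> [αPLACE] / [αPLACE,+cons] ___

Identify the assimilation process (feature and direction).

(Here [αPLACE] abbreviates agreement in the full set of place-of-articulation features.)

The shared variable α links the value of the place features (abbreviated [PLACE]) on the target to the same value on the neighbouring segment, so place is the feature that assimilates.
Since the environment is written before the underscore, the trigger precedes the target; the direction is progressive.

progressive place assimilation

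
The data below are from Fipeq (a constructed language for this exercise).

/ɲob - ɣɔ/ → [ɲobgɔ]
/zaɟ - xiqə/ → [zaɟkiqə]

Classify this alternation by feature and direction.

Comparing underlying and surface forms, /ɣ/ → [g] is the alternation; the neighbouring /b/ is constant.
/ɣ/ is a fricative while /b/ is a stop; the output [g] is a stop, matching the trigger — so the feature that spreads is manner.
Place and voice are unchanged, so the assimilation is partial, not total.
Checking the remaining alternation: /x/ → [k] after /ɟ/ (fricative → stop, matching a stop) — only manner changes, and always toward the preceding segment.
The trigger is the preceding segment, so the direction is progressive (perseverative).

progressive manner assimilation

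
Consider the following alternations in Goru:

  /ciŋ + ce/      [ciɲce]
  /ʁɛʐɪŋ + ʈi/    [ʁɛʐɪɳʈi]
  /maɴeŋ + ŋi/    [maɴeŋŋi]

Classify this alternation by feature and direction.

The segment that alternates is /ŋ/, which surfaces as [ɲ] when adjacent to /c/.
The change velar → palatal matches the place of the following /c/, identifying this as place assimilation.
Manner and voice are unchanged, so the assimilation is partial, not total.
Checking the remaining alternation: /ŋ/ → [ɳ] before /ʈ/ (velar → retroflex, matching retroflex) — only place changes, and always toward the following segment.
No alternation appears in [maɴeŋŋi]: there the adjacent consonants already agree in place (/ŋ/ and /ŋ/ are both velar), so this form is consistent with the same rule.
The trigger is the following segment, so the direction is regressive (anticipatory).

regressive place assimilation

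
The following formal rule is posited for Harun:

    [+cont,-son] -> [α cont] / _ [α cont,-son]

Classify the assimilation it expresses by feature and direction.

The rule copies [cont] (continuancy) from the environment onto the target fricatives; since [±cont] encodes the stop/fricative manner contrast, the assimilating dimension is manner.
The conditioning segment sits to the right of the focus bar, meaning the trigger follows the segment that changes — regressive assimilation.

regressive manner assimilation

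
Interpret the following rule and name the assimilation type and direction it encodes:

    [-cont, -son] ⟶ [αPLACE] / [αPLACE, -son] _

progressive place assimilation

The rule copies the place features (abbreviated [PLACE]) from the environment onto the target, so the assimilating feature is place.
The conditioning segment sits to the left of the focus bar, meaning the trigger precedes the segment that changes — progressive assimilation.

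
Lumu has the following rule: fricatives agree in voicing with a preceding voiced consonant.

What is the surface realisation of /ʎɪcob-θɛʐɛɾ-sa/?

[ʎɪcobðɛʐɛɾza]

The rule targets /θ/ (voiceless dental fricative), which sits after the trigger /b/ (voiced).
The voiced dental fricative is [ð], so /θ/ → [ð].
The same rule applies at the second boundary: /s/ → [z] next to /ɾ/.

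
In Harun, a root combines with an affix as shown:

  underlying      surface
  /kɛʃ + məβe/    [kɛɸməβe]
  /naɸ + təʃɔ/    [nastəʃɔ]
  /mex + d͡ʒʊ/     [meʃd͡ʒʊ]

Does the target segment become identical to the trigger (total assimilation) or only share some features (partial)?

partial assimilation

The segment that alternates is /ʃ/, which surfaces as [ɸ] when adjacent to /m/.
The change postalveolar → bilabial matches the place of the following /m/, identifying this as place assimilation.
Manner and voice are unchanged, so the assimilation is partial, not total.
The other alternating forms pattern the same way: /ɸ/ → [s] before /t/ (bilabial → alveolar, matching alveolar); /x/ → [ʃ] before /d͡ʒ/ (velar → postalveolar, matching postalveolar) — only place changes, and always toward the following segment.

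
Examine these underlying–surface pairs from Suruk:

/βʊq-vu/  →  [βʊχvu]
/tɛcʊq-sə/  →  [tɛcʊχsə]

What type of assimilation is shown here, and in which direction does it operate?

regressive manner assimilation

Comparing underlying and surface forms, /q/ → [χ] is the alternation; the neighbouring /v/ is constant.
/q/ is a stop while /v/ is a fricative; the output [χ] is a fricative, matching the trigger — so the feature that spreads is manner.
Place and voice are unchanged, so the assimilation is partial, not total.
The same holds elsewhere in the data: /q/ → [χ] before /s/ (stop → fricative, matching a fricative) — only manner changes, and always toward the following segment.
The trigger is the following segment, so the direction is regressive (anticipatory).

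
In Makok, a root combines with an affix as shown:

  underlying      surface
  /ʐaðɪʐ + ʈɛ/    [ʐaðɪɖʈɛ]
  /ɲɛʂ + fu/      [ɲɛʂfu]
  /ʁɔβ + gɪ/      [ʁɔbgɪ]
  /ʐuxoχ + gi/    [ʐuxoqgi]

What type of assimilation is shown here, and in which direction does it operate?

regressive manner assimilation

Underlying /ʐ/ is realised as [ɖ] next to /ʈ/; /ʈ/ itself does not change.
The change fricative → stop matches the manner of the following /ʈ/, identifying this as manner assimilation.
Place and voice are unchanged, so the assimilation is partial, not total.
The other alternating forms pattern the same way: /β/ → [b] before /g/ (fricative → stop, matching a stop); /χ/ → [q] before /g/ (fricative → stop, matching a stop) — only manner changes, and always toward the following segment.
Nothing changes in [ɲɛʂfu]: there the adjacent consonants already agree in manner (/ʂ/ and /f/ are both fricatives), so this form is consistent with the same rule.
Since the segment that changes precedes the conditioning segment, the assimilation is regressive.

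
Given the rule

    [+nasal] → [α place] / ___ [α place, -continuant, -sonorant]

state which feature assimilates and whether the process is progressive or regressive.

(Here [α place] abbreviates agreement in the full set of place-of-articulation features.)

regressive place assimilation

The rule copies the place features (abbreviated [place]) from the environment onto the target, so the assimilating feature is place.
Since the environment is written after the underscore, the trigger follows the target; the direction is regressive.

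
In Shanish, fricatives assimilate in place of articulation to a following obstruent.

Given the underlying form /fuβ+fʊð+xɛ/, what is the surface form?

The rule targets /β/ (voiced bilabial fricative), which sits before the trigger /f/ (labiodental).
Changing only its place to labiodental gives [v] — the voiced labiodental fricative.
The same rule applies at the second boundary: /ð/ → [ɣ] next to /x/.

[fuvfʊɣxɛ]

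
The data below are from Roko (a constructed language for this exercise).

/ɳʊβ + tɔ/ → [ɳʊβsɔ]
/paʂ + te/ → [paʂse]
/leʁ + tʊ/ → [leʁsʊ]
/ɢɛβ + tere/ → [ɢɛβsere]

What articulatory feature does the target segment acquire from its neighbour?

Underlying /t/ is realised as [s] next to /β/; /β/ itself does not change.
The change stop → fricative matches the manner of the preceding /β/, identifying this as manner assimilation.
The same holds elsewhere in the data: /t/ → [s] after /ʂ/ (stop → fricative, matching a fricative); /t/ → [s] after /ʁ/ (stop → fricative, matching a fricative) — only manner changes, and always toward the preceding segment.

manner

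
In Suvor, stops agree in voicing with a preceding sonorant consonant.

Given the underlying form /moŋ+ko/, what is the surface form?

[moŋgo]

/k/ is a voiceless velar stop. The preceding trigger /ŋ/ is voiced, so /k/ must become voiced as well.
The voiced velar stop is [g], so /k/ → [g].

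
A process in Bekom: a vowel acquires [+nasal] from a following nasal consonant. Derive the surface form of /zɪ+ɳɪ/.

[zɪ̃ɳɪ]

/ɪ/ sits next to the nasal /ɳ/ and is therefore nasalised to [ɪ̃].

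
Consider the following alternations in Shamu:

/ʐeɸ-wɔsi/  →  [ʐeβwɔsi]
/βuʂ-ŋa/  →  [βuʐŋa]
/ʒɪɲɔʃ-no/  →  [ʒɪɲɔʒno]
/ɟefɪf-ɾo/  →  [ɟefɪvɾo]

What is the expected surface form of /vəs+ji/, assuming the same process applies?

The data show regressive voicing assimilation: /ɸ/ → [β] before /w/; /ʂ/ → [ʐ] before /ŋ/; /ʃ/ → [ʒ] before /n/; /f/ → [v] before /ɾ/. In each pair only voicing changes, matching the following consonant, while place and manner stay constant.
The rule targets /s/ (voiceless alveolar fricative), which sits before the trigger /j/ (voiced).
A voiced alveolar fricative is [z], so the surface segment is [z].

[vəzji]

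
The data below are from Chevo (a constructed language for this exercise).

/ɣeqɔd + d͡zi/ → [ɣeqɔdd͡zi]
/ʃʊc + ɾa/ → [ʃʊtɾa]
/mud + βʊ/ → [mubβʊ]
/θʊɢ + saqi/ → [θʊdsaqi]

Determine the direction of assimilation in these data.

Underlying /c/ is realised as [t] next to /ɾ/; /ɾ/ itself does not change.
The change palatal → alveolar matches the place of the following /ɾ/, identifying this as place assimilation.
Checking the remaining alternations: /d/ → [b] before /β/ (alveolar → bilabial, matching bilabial); /ɢ/ → [d] before /s/ (uvular → alveolar, matching alveolar) — only place changes, and always toward the following segment.
No alternation appears in [ɣeqɔdd͡zi]: there the adjacent consonants already agree in place (/d/ and /d͡z/ are both alveolar), so this form is consistent with the same rule.
Since the segment that changes precedes the conditioning segment, the assimilation is regressive.

regressive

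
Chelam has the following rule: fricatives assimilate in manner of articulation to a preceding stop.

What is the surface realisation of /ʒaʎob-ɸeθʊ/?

[ʒaʎobpeθʊ]

The rule targets /ɸ/ (voiceless bilabial fricative), which sits after the trigger /b/ (stop).
A voiceless bilabial stop is [p], so the surface segment is [p].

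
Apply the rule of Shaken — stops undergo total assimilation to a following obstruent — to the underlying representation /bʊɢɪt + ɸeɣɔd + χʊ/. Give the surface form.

[bʊɢɪɸɸeɣɔχχʊ]

/t/ is the segment targeted by the rule; it sits immediately before /ɸ/, so it assimilates completely and surfaces as [ɸ].
The same rule applies at the second boundary: /d/ → [χ] next to /χ/.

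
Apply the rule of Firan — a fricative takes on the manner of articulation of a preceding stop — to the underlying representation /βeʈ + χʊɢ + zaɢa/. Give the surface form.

[βeʈqʊɢdaɢa]

The rule targets /χ/ (voiceless uvular fricative), which sits after the trigger /ʈ/ (stop).
A voiceless uvular stop is [q], so the surface segment is [q].
At the second juncture, /z/ likewise becomes [d] adjacent to /ɢ/.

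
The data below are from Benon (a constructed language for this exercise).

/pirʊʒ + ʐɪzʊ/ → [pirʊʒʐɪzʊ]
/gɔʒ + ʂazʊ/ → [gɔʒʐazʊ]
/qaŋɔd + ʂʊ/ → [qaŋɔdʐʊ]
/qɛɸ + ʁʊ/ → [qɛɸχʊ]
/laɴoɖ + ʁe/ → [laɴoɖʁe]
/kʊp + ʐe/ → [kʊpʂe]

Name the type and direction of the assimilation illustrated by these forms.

The segment that alternates is /ʂ/, which surfaces as [ʐ] when adjacent to /ʒ/.
/ʂ/ is voiceless while /ʒ/ is voiced; the output [ʐ] is voiced, matching the trigger — so the feature that spreads is voicing.
Place and manner are unchanged, so the assimilation is partial, not total.
The same holds elsewhere in the data: /ʂ/ → [ʐ] after /d/ (voiceless → voiced, matching voiced); /ʁ/ → [χ] after /ɸ/ (voiced → voiceless, matching voiceless); /ʐ/ → [ʂ] after /p/ (voiced → voiceless, matching voiceless) — only voicing changes, and always toward the preceding segment.
No alternation appears in [pirʊʒʐɪzʊ], [laɴoɖʁe]: there the adjacent consonants already agree in voicing (/ʐ/ and /ʒ/ are both voiced; /ʁ/ and /ɖ/ are both voiced), so these forms are consistent with the same rule.
The trigger is the preceding segment, so the direction is progressive (perseverative).

progressive voicing assimilation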